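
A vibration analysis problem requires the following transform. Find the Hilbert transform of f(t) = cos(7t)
The Hilbert transform shifts each frequency component by -pi/2.
H{cos(wt)}=sin(wt)
With w=7: H{cos(7t)}=sin(7t)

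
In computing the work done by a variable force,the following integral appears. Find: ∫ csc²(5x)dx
Since d/dx[-cot(5x)] = 5csc²(5x), integral = -cot(5x)/5+C

Answer: (-1/5)cot(5x)+C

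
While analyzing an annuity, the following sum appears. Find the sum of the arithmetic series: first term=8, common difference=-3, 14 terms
Last term: a_n = 8 + (14 - 1)·-3 = -31
Sum = n(a_1 + a_n)/2 = 14(8 + (-31))/2 = -161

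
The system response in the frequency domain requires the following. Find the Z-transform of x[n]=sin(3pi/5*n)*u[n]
Z{sin(w0 * n) * u[n]}=z * sin(w0)/(z^2-2z * cos(w0)+1)
With w0=3pi/5: X(z)=z * sin(3pi/5)/(z^2-2z * cos(3pi/5)+1)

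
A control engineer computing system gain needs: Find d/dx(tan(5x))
Chain rule: d/dx[tan(u)] = sec²(u)·u' where u = 5x
u' = 5

Answer: 5·sec²(5x)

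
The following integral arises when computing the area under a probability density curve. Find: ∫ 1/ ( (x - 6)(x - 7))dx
Partial fractions: 1/((x-6)(x-7)) = A/(x-6) + B/(x-7)
A = -1, B = 1
∫ [-1· 1/(x-6) + 1· 1/(x-7)] dx
= (1)[ln|x-7| - ln|x-6|] + C

Answer: ln|(x-7)/(x-6)| + C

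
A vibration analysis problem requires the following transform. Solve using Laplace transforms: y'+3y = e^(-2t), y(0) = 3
Take L: sY - 3 + 3Y = 1/(s + 2)
Y(s + 3) = 1/(s + 2) + 3
Y = 1/((s + 2)(s + 3)) + 3/(s + 3)
Partial fractions: 1/((s + 2)(s + 3)) = 1/(s + 2) - 1/(s + 3)
So Y = 1/(s + 2) + 2/(s + 3)
Inverse Laplace transform (L^(-1){1/(s + 2)} = e^(-2t), L^(-1){1/(s + 3)} = e^(-3t)):

Answer: y(t) = 1·e^(-2t) + 2·e^(-3t)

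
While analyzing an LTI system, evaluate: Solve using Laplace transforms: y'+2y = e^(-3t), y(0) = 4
Take L: sY - 4+2Y=1/(s+3)
Y(s+2)=1/(s+3)+4
Y=1/((s+3)(s+2))+4/(s+2)
Partial fractions: 1/((s+3)(s+2))=-1/(s+3)+1/(s+2)
So Y=-1/(s+3)+5/(s+2)
Inverse Laplace transform (L^(-1){1/(s+3)}=e^(-3t), L^(-1){1/(s+2)}=e^(-2t)):

Answer: y(t)=-1·e^(-3t)+5·e^(-2t)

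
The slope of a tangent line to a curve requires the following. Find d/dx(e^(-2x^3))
Chain rule: d/dx[e^u]=e^u · u' where u=-2x^3
u'=-6x^2

Answer: -6x^2·e^(-2x^3)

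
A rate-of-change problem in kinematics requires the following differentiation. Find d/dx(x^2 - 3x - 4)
Power rule: d/dx(ax^n) = n·a·x^(n-1)
Term by term: 2·x - 3

Answer: 2x - 3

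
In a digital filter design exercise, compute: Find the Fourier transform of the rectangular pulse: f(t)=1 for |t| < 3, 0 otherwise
F(omega)=integral from -3 to 3 of e^(-j*omega*t) dt
=2*sin(3*omega)/omega=6*sinc(3*omega/pi)

Answer: 2*sin(3*omega)/omega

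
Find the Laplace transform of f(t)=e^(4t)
L{e^(at)} = 1/(s-a)
L{e^(4t)} = 1/(s-4)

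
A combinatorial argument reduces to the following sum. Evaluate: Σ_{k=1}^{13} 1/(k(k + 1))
Partial fractions: 1/(k(k + 1))=1/k - 1/(k + 1)
Telescoping sum: 1(1 - 1/14)=1·13/14

Answer: 13/14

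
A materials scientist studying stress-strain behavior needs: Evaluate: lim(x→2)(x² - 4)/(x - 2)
Factor: (x² - 4) = (x-2)(x + 2)
Cancel (x-2): lim(x→2) (x + 2) = 4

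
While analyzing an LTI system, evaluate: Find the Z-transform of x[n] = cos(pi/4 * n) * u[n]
Z{cos(w0*n)*u[n]}=z(z - cos(w0))/(z^2 - 2z*cos(w0) + 1)
With w0=pi/4: X(z)=z(z - cos(pi/4))/(z^2 - 2z*cos(pi/4) + 1)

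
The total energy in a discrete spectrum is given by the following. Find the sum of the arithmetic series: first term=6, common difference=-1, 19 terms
Last term: a_n=6+(19-1)·-1=-12
Sum=n(a_1+a_n)/2=19(6+(-12))/2=-57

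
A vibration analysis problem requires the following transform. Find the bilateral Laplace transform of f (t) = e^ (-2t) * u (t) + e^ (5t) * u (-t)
For e^(-2t)*u(t): L=1/(s + 2), Re(s) > -2
For e^(5t)*u(-t): L=-1/(s-5), Re(s) < 5
Combined: F(s)=1/(s + 2) - 1/(s-5), -2 < Re(s) < 5

Answer: 1/(s + 2) - 1/(s-5), ROC: -2 < Re(s) < 5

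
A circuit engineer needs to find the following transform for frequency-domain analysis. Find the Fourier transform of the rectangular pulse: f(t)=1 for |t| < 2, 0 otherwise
F(omega)=integral from -2 to 2 of e^(-j*omega*t) dt
=2*sin(2*omega)/omega=4*sinc(2*omega/pi)

Answer: 2*sin(2*omega)/omega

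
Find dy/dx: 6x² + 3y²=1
Differentiate: 12x+6y·(dy/dx)=0
dy/dx=-12x/(6y)=-2·(x/y)

Answer: dy/dx=-2·(x/y)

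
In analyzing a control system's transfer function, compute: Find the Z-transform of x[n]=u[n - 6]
Using the time-shift property: Z{u[n-6]}=z^(-6)*z/(z-1)
=z^(-5)/(z-1)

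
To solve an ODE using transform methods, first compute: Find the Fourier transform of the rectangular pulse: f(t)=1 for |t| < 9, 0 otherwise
F(omega) = integral from -9 to 9 of e^(-j*omega*t) dt
= 2*sin(9*omega)/omega = 18*sinc(9*omega/pi)

Answer: 2*sin(9*omega)/omega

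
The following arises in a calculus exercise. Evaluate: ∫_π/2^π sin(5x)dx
Antiderivative: -cos(5x)/5
Evaluate at bounds: [-cos(5·π)/5] - [-cos(5·π/2)/5]
= (-(-1)+(0))/5 = 1/5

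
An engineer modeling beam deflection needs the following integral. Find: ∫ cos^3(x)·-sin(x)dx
Let u=cos(x), du=-sin(x) dx
∫ u^3 du=u^4/4+C

Answer: cos^4(x)/4+C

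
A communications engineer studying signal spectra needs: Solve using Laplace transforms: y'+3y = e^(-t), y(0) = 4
Take L: sY - 4 + 3Y = 1/(s + 1)
Y(s + 3) = 1/(s + 1) + 4
Y = 1/((s + 1)(s + 3)) + 4/(s + 3)
Partial fractions: 1/((s + 1)(s + 3)) = (1/2)/(s + 1) - (1/2)/(s + 3)
So Y = (1/2)/(s + 1) + (7/2)/(s + 3)
Inverse Laplace transform (L^(-1){1/(s + 1)} = e^(-t), L^(-1){1/(s + 3)} = e^(-3t)):

Answer: y(t) = (1/2)·e^(-t) + (7/2)·e^(-3t)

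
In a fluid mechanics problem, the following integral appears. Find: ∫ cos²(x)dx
Using identity cos²(u)=(1+cos(2u))/2:
∫ (1+cos(2x))/2 dx=x/2+sin(2x)/4+C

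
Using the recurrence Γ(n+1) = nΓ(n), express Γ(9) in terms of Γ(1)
Γ(9) = 8Γ(8) = 8·7Γ(7) = ... = 8!·Γ(1) = 40320·Γ(1)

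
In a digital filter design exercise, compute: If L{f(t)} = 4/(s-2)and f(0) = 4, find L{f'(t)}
L{f'(t)} = s·F(s) - f(0) = 4s/(s-2) - 4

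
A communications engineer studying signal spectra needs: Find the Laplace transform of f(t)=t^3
L{t^n} = n!/s^(n+1)
L{t^3} = 3!/s^4 = 6/s^4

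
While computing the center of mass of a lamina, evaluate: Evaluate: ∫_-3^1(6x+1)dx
Step 1: Find antiderivative F(x)=3x^2+x
Step 2: F(1) - F(-3)=4 - (24)=-20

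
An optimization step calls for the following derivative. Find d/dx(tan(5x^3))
Chain rule: d/dx[tan(u)]=sec²(u)·u' where u=5x^3
u'=15x^2

Answer: 15x^2·sec²(5x^3)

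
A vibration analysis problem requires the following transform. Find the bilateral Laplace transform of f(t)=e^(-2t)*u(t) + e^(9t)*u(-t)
For e^(-2t)*u(t): L=1/(s+2), Re(s) > -2
For e^(9t)*u(-t): L=-1/(s-9), Re(s) < 9
Combined: F(s)=1/(s+2)-1/(s-9), -2 < Re(s) < 9

Answer: 1/(s+2)-1/(s-9), ROC: -2 < Re(s) < 9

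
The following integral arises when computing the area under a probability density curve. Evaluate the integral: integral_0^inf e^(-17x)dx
integral_0^inf e^(-17x) dx=[-1/17*e^(-17x)]_0^inf
=0 - (-1/17)=1/17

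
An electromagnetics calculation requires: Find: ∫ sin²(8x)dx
Using identity sin²(u) = (1 - cos(2u))/2:
∫ (1 - cos(16x))/2 dx = x/2 - sin(16x)/32 + C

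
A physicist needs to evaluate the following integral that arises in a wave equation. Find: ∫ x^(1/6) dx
Power rule: ∫ x^(1/6) dx = x^(7/6)/(7/6) + C

Answer: (6/7)·x^(7/6) + C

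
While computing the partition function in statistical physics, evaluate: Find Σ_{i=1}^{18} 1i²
=1·n(n + 1)(2n + 1)/6=1·18·19·37/6=2109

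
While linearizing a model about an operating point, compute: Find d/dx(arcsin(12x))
d/dx[arcsin(u)]=u'/√(1-u²), u=12x, u'=12

Answer: 12/√(1-144x²)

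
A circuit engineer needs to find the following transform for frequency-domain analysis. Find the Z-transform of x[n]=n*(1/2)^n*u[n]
Using the property Z{n*a^n*u[n]}=az/(z-a)^2
With a=1/2: X(z)=(1/2)z/(z - 1/2)^2, |z| > 1/2

Answer: (1/2)z/(z - 1/2)^2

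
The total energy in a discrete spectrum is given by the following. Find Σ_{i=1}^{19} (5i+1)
= 5·Σ i + 1·19 = 5·190 + 19 = 969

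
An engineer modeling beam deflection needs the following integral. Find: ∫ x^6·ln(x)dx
By parts: u=ln(x), dv=x^6 dx
du=1/x dx, v=x^7/7
=x^7·ln(x)/7 - ∫ x^6/7 dx
=x^7·ln(x)/7 - x^7/49+C

Answer: x^7(ln(x)/7-1/49)+C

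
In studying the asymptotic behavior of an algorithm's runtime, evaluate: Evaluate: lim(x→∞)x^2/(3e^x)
Apply L'Hôpital 2 times (∞/∞ each time):
Eventually get 2!/(3e^x) → 0

Answer: 0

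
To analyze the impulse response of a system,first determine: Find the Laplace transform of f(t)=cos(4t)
L{cos(wt)} = s/(s²+w²)
L{cos(4t)} = s/(s²+16)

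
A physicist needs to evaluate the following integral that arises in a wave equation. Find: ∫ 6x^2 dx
Using power rule: ∫ 6x^2 dx=6/3 x^3+C=2x^3+C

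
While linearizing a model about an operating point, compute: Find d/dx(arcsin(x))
d/dx[arcsin(u)]=u'/√(1-u²), u=x, u'=1

Answer: 1/√(1-x²)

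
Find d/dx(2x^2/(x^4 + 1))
Quotient rule: (f/g)'=(f'g - fg')/g²
f=2x^2, f'=4x
g=x^4+1, g'=4x^3

Answer: (4x·(x^4+1)-8x^5)/(x^4+1)²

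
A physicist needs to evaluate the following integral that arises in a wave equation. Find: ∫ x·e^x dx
Integration by parts: u = x, dv = e^x dx
du = dx, v = e^x
= x·e^x - ∫ e^x dx
= x·e^x - e^x + C

Answer: e^x(x - 1) + C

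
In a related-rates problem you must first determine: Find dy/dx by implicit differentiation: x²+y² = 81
Differentiate both sides: 2x+2y·(dy/dx) = 0
Solve: dy/dx = -2x/(2y) = -x/y

Answer: dy/dx = -x/y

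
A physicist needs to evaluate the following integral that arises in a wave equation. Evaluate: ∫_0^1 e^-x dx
Antiderivative: -e^-x
Evaluate: -(e^-1 - 1)

Answer: (e^-1 - 1)/(-1)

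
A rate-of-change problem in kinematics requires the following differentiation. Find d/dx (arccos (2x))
d/dx[arccos(u)]=-u'/√(1-u²), u=2x, u'=2

Answer: -2/√(1 - 4x²)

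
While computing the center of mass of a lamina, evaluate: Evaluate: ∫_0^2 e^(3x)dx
Antiderivative: (1/3)e^(3x)
Evaluate: (1/3)(e^6 - 1)

Answer: (e^6 - 1)/3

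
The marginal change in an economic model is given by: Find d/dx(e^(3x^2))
Chain rule: d/dx[e^u] = e^u · u' where u = 3x^2
u' = 6x

Answer: 6x·e^(3x^2)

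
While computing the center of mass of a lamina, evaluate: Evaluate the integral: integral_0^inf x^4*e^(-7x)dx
This is a Gamma integral. Substitute u = 7x (du = 7 dx):
integral_0^inf x^4*e^(-7x) dx = (1/7^5) integral_0^inf u^4*e^(-u) du
= Gamma(5)/7^5 = 4!/7^5 = 24/16807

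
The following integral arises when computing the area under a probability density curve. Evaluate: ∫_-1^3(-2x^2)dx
Step 1: Find antiderivative F(x) = (-2/3)x^3
Step 2: F(3) - F(-1) = -18 - (2/3) = -56/3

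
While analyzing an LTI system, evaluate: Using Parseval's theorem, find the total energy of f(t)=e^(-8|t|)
Parseval's theorem: E=integral |f(t)|^2 dt=(1/2pi) integral |F(omega)|^2 domega
E=integral_{-inf}^{inf} e^(-16|t|) dt=2*integral_0^inf e^(-16t) dt=2/(2*8)=1/8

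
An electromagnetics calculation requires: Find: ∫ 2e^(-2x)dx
Since d/dx[e^(-2x)] = -2e^(-2x), we get -1 e^(-2x)+C

Answer: -e^(-2x)+C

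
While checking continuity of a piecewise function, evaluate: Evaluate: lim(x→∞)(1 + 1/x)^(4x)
Rewrite as [(1+1/x)^x]^4.
lim(1+1/x)^x = e^1, so limit = (e^1)^4 = e^4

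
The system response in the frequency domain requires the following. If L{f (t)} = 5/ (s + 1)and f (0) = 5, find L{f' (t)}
L{f'(t)} = s·F(s) - f(0) = 5s/(s+1)-5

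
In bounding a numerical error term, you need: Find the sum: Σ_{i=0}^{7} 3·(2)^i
Geometric series: S = a(1 - r^n)/(1 - r)
a = 3, r = 2, n = 8
S = 3(1-256)/-1 = 765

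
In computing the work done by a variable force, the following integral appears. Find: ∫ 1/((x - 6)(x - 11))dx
Partial fractions: 1/((x-6)(x-11))=A/(x-6) + B/(x-11)
A=-1/5, B=1/5
∫ [-1/5· 1/(x-6) + 1/5· 1/(x-11)] dx
=(1/5)[ln|x-11| - ln|x-6|] + C

Answer: (1/5)·ln|(x-11)/(x-6)| + C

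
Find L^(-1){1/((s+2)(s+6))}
Partial fractions: 1/((s + 2)(s + 6))=A/(s + 2) + B/(s + 6)
Cover-up: A=1/(s + 6)|_{s=-2}=1/4; B=1/(s + 2)|_{s=-6}=-1/4
L^(-1)=(1/4)e^(-2t) - (1/4)e^(-6t)

Answer: (1/4)(e^(-2t) - e^(-6t))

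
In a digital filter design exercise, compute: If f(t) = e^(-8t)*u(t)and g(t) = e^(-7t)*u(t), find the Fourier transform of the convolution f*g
By the convolution theorem: F{f * g}=F(omega) * G(omega)
F(omega)=1/(8 + j * omega), G(omega)=1/(7 + j * omega)
F{f * g}=1/((8 + j * omega)(7 + j * omega))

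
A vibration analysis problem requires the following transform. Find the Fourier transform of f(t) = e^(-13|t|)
Using the standard pair: F{e^(-a|t|)}=2a/(a^2+omega^2)
With a=13: F(omega)=26/(169+omega^2)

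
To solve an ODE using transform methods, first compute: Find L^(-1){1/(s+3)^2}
L^(-1){1/(s-a)^n} = t^(n-1)·e^(at)/(n-1)!
Here a = -3, n = 2: t^1·e^(-3t)/1

Answer: t·e^(-3t)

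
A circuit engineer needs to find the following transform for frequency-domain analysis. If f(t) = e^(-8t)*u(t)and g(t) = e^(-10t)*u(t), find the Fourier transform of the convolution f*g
By the convolution theorem: F{f * g} = F(omega) * G(omega)
F(omega) = 1/(8 + j * omega), G(omega) = 1/(10 + j * omega)
F{f * g} = 1/((8 + j * omega)(10 + j * omega))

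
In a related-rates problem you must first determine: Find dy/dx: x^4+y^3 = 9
Differentiate: 4x^3 + 3y^2·(dy/dx) = 0
dy/dx = -4x^3/(3y^2)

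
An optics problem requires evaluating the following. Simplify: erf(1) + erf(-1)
erf is odd: erf(-1) = -erf(1)
erf(1) + erf(-1) = erf(1) - erf(1) = 0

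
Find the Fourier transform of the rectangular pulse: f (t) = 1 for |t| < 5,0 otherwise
F(omega) = integral from -5 to 5 of e^(-j*omega*t) dt
= 2*sin(5*omega)/omega = 10*sinc(5*omega/pi)

Answer: 2*sin(5*omega)/omega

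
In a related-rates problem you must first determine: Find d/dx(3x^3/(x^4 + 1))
Quotient rule: (f/g)' = (f'g - fg')/g²
f = 3x^3, f' = 9x^2
g = x^4+1, g' = 4x^3

Answer: (9x^2·(x^4+1)-12x^6)/(x^4+1)²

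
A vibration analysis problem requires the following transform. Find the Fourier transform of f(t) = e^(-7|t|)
Using the standard pair: F{e^(-a|t|)} = 2a/(a^2+omega^2)
With a = 7: F(omega) = 14/(49+omega^2)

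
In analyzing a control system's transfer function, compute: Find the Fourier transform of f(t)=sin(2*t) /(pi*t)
sin(W*t)/(pi*t) = (W/pi)*sinc(W*t/pi) is the impulse response of the ideal low-pass filter with cutoff W (here W = 2).
Its Fourier transform is a rectangular function:
F(omega) = 1 for |omega| < 2, 0 otherwise

Answer: rect(omega/4) [i.e., 1 for |omega| < 2, 0 otherwise]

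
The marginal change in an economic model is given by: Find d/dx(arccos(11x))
d/dx[arccos(u)]=-u'/√(1-u²), u=11x, u'=11

Answer: -11/√(1 - 121x²)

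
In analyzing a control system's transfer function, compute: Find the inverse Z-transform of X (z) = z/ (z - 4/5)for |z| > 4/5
Standard pair: z/(z-a) <-> a^n * u[n] for causal signals
With a=4/5: x[n]=(4/5)^n * u[n]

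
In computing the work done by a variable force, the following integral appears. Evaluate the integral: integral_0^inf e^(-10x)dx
integral_0^inf e^(-10x) dx = [-1/10 * e^(-10x)]_0^inf
= 0 - (-1/10) = 1/10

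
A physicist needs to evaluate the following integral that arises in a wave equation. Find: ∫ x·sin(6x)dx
By parts: u=x, dv=sin(6x) dx
du=dx, v=-cos(6x)/6
=-x·cos(6x)/6 + sin(6x)/6² + C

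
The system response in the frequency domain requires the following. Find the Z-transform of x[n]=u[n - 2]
Using the time-shift property: Z{u[n-2]} = z^(-2)*z/(z-1)
= z^(-1)/(z-1)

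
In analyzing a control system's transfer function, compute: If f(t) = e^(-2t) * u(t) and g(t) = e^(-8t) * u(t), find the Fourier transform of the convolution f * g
By the convolution theorem: F{f * g}=F(omega) * G(omega)
F(omega)=1/(2 + j * omega), G(omega)=1/(8 + j * omega)
F{f * g}=1/((2 + j * omega)(8 + j * omega))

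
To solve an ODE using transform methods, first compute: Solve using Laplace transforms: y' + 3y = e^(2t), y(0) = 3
Take L: sY - 3 + 3Y = 1/(s-2)
Y(s + 3) = 1/(s-2) + 3
Y = 1/((s-2)(s + 3)) + 3/(s + 3)
Partial fractions: 1/((s-2)(s + 3)) = (1/5)/(s-2) - (1/5)/(s + 3)
So Y = (1/5)/(s-2) + (14/5)/(s + 3)
Inverse Laplace transform (L^(-1){1/(s-2)} = e^(2t), L^(-1){1/(s + 3)} = e^(-3t)):

Answer: y(t) = (1/5)·e^(2t) + (14/5)·e^(-3t)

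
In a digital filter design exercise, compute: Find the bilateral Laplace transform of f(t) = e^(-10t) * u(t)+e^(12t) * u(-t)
For e^(-10t) * u(t): L = 1/(s + 10), Re(s) > -10
For e^(12t) * u(-t): L = -1/(s-12), Re(s) < 12
Combined: F(s) = 1/(s + 10) - 1/(s-12), -10 < Re(s) < 12

Answer: 1/(s + 10) - 1/(s-12), ROC: -10 < Re(s) < 12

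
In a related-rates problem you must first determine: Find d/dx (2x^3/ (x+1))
Quotient rule: (f/g)'=(f'g - fg')/g²
f=2x^3, f'=6x^2
g=x + 1, g'=1

Answer: (6x^2·(x + 1) - 2x^3)/(x + 1)²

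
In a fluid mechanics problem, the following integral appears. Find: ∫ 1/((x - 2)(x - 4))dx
Partial fractions: 1/((x-2)(x-4))=A/(x-2)+B/(x-4)
A=-1/2, B=1/2
∫ [-1/2· 1/(x-2)+1/2· 1/(x-4)] dx
=(1/2)[ln|x-4| - ln|x-2|]+C

Answer: (1/2)·ln|(x-4)/(x-2)|+C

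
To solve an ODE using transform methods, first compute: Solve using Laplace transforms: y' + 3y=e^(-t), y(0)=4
Take L: sY - 4+3Y=1/(s+1)
Y(s+3)=1/(s+1)+4
Y=1/((s+1)(s+3))+4/(s+3)
Partial fractions: 1/((s+1)(s+3))=(1/2)/(s+1) - (1/2)/(s+3)
So Y=(1/2)/(s+1)+(7/2)/(s+3)
Inverse Laplace transform (L^(-1){1/(s+1)}=e^(-t), L^(-1){1/(s+3)}=e^(-3t)):

Answer: y(t)=(1/2)·e^(-t)+(7/2)·e^(-3t)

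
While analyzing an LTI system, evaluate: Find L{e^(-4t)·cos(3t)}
First shifting: L{e^(at)f(t)} = F(s-a)
L{cos(3t)} = s/(s² + 9)
Shift: (s + 4)/((s + 4)² + 9)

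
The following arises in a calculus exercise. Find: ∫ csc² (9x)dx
Since d/dx[-cot(9x)]=9csc²(9x), integral=-cot(9x)/9 + C

Answer: (-1/9)cot(9x) + C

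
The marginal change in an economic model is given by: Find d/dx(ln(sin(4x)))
Chain rule: d/dx[ln(u)]=u'/u where u=sin(4x)
u'=4cos(4x)

Answer: (4cos(4x))/(sin(4x))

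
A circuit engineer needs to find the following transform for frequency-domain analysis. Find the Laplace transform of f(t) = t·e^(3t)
L{t·e^(at)}=1/(s-a)²
L{t·e^(3t)}=1/(s-3)²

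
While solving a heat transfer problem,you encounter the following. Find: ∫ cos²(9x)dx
Using identity cos²(u)=(1 + cos(2u))/2:
∫ (1 + cos(18x))/2 dx=x/2 + sin(18x)/36 + C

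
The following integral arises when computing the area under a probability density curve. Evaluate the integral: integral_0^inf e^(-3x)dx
integral_0^inf e^(-3x) dx=[-1/3 * e^(-3x)]_0^inf
=0 - (-1/3)=1/3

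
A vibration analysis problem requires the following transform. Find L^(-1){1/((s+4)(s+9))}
Partial fractions: 1/((s + 4)(s + 9)) = A/(s + 4) + B/(s + 9)
Cover-up: A = 1/(s + 9)|_{s = -4} = 1/5; B = 1/(s + 4)|_{s = -9} = -1/5
L^(-1) = (1/5)e^(-4t) - (1/5)e^(-9t)

Answer: (1/5)(e^(-4t) - e^(-9t))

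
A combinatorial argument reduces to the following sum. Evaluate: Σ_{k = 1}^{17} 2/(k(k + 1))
Partial fractions: 2/(k(k+1))=2/k - 2/(k+1)
Telescoping sum: 2(1-1/18)=2·17/18

Answer: 17/9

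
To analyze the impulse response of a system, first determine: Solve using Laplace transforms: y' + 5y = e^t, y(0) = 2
Take L: sY - 2+5Y=1/(s-1)
Y(s+5)=1/(s-1)+2
Y=1/((s-1)(s+5))+2/(s+5)
Partial fractions: 1/((s-1)(s+5))=(1/6)/(s-1) - (1/6)/(s+5)
So Y=(1/6)/(s-1)+(11/6)/(s+5)
Inverse Laplace transform (L^(-1){1/(s-1)}=e^t, L^(-1){1/(s+5)}=e^(-5t)):

Answer: y(t)=(1/6)·e^t+(11/6)·e^(-5t)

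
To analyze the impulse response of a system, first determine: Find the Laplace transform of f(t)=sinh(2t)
L{sinh(at)} = a/(s²-a²)
L{sinh(2t)} = 2/(s²-4)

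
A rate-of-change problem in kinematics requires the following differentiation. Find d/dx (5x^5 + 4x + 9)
Power rule: d/dx(ax^n)=n·a·x^(n-1)
Term by term: 25·x^4 + 4

Answer: 25x^4 + 4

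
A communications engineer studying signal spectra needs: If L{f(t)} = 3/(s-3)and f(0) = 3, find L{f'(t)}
L{f'(t)} = s·F(s) - f(0) = 3s/(s-3) - 3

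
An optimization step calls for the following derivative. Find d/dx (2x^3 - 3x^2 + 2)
Power rule: d/dx(ax^n) = n·a·x^(n-1)
Term by term: 6·x^2-6·x

Answer: 6x^2-6x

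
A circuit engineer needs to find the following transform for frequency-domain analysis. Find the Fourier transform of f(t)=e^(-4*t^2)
The Fourier transform of a Gaussian e^(-a * t^2) is sqrt(pi/a) * e^(-omega^2/(4a)).
With a=4: F(omega)=sqrt(pi)/2 * e^(-omega^2/16)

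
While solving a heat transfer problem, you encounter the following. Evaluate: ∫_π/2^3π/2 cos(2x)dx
Antiderivative: sin(2x)/2
Evaluate at bounds: [sin(2·3π/2)/2] - [sin(2·π/2)/2]
= ((0) - (0))/2 = 0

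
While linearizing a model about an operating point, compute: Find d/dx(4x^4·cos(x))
Product rule: (fg)'=f'g+fg'
f=4x^4, f'=16x^3
g=cos(x), g'=-sin(x)

Answer: 16x^3·cos(x)-4x^4·sin(x)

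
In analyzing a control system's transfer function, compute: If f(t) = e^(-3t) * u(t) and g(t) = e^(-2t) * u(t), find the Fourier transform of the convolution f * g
By the convolution theorem: F{f*g} = F(omega)*G(omega)
F(omega) = 1/(3+j*omega), G(omega) = 1/(2+j*omega)
F{f*g} = 1/((3+j*omega)(2+j*omega))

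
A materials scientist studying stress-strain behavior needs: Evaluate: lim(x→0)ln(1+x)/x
L'Hôpital (0/0): lim 1/(1+x) / 1 = 1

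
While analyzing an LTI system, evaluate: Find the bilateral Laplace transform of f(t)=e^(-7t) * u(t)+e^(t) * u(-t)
For e^(-7t)*u(t): L = 1/(s + 7), Re(s) > -7
For e^(t)*u(-t): L = -1/(s-1), Re(s) < 1
Combined: F(s) = 1/(s + 7) - 1/(s-1), -7 < Re(s) < 1

Answer: 1/(s + 7) - 1/(s-1), ROC: -7 < Re(s) < 1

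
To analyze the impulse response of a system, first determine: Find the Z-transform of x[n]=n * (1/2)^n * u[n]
Using the property Z{n*a^n*u[n]} = az/(z-a)^2
With a = 1/2: X(z) = (1/2)z/(z - 1/2)^2, |z| > 1/2

Answer: (1/2)z/(z - 1/2)^2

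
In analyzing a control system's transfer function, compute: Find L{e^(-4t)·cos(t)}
First shifting: L{e^(at)f(t)} = F(s-a)
L{cos(t)} = s/(s² + 1)
Shift: (s + 4)/((s + 4)² + 1)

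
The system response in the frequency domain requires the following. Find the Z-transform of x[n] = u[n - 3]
Using the time-shift property: Z{u[n-3]} = z^(-3)*z/(z-1)
= z^(-2)/(z-1)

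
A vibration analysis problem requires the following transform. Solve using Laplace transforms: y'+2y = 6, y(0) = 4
Take L of both sides: sY(s) - 4 + 2Y(s)=6/s
Y(s)(s + 2)=6/s + 4
Y(s)=6/(s(s + 2)) + 4/(s + 2)
Partial fractions: 6/(s(s + 2))=3/s - 3/(s + 2)
So Y(s)=3/s + 1/(s + 2)
Inverse transform (L^(-1){1/s}=1, L^(-1){1/(s + 2)}=e^(-2t)):

Answer: y(t)=3 + e^(-2t)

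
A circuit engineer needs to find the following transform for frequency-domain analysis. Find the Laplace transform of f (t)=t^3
L{t^n}=n!/s^(n+1)
L{t^3}=3!/s^4=6/s^4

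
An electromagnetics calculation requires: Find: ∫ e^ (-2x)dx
Since d/dx[e^(-2x)]=-2e^(-2x), we get -1/2 e^(-2x)+C

Answer: (-1/2)e^(-2x)+C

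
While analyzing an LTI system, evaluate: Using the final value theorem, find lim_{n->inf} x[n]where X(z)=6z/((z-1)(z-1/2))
Final value theorem: lim x[n] = lim_{z->1} (z-1)*X(z)
(z-1)*X(z) = 6z/(z-1/2)
As z->1: 6/(1 - 1/2) = 6/(1/2) = 12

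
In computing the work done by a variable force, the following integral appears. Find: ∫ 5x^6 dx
Using power rule: ∫ 5x^6 dx=5/7 x^7 + C=(5/7)x^7 + C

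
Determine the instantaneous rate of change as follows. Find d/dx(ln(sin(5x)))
Chain rule: d/dx[ln(u)]=u'/u where u=sin(5x)
u'=5cos(5x)

Answer: (5cos(5x))/(sin(5x))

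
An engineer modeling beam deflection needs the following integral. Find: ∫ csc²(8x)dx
Since d/dx[-cot(8x)]=8csc²(8x), integral=-cot(8x)/8 + C

Answer: (-1/8)cot(8x) + C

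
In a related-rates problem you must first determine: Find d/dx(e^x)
Chain rule: d/dx[e^u]=e^u · u' where u=x
u'=1

Answer: 1·e^x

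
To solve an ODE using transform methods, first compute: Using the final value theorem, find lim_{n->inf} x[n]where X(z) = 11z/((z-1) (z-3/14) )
Final value theorem: lim x[n]=lim_{z->1} (z-1) * X(z)
(z-1) * X(z)=11z/(z-3/14)
As z->1: 11/(1 - 3/14)=11/(11/14)=14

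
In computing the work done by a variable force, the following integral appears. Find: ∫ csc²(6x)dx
Since d/dx[-cot(6x)] = 6csc²(6x), integral = -cot(6x)/6 + C

Answer: (-1/6)cot(6x) + C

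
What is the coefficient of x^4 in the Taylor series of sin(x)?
sin(x) has only odd powers. Coefficient of x^4 = 0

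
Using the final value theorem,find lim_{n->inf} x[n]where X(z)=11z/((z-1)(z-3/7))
Final value theorem: lim x[n] = lim_{z->1} (z-1) * X(z)
(z-1) * X(z) = 11z/(z-3/7)
As z->1: 11/(1 - 3/7) = 11/(4/7) = 77/4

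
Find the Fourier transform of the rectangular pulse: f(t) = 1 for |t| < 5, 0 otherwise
F(omega)=integral from -5 to 5 of e^(-j * omega * t) dt
=2 * sin(5 * omega)/omega=10 * sinc(5 * omega/pi)

Answer: 2 * sin(5 * omega)/omega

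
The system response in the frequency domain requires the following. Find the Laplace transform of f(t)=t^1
L{t^n}=n!/s^(n+1)
L{t^1}=1!/s^2=1/s^2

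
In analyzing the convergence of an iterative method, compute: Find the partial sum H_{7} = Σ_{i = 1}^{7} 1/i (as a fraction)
H_7=1+1/2+1/3+...+1/7
=363/140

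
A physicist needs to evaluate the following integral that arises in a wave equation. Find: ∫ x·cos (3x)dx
By parts: u = x, dv = cos(3x) dx
du = dx, v = sin(3x)/3
= x·sin(3x)/3 + cos(3x)/3² + C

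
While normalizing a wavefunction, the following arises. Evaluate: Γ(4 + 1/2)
Γ(n + 1/2) = (2n)!√π/(4^n·n!)
= 40320√π/(256·24) = (105/16)·√π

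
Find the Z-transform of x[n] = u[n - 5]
Using the time-shift property: Z{u[n-5]}=z^(-5) * z/(z-1)
=z^(-4)/(z-1)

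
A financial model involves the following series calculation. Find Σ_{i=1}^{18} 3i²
= 3·n(n + 1)(2n + 1)/6 = 3·18·19·37/6 = 6327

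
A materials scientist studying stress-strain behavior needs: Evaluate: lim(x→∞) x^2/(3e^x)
Apply L'Hôpital 2 times (∞/∞ each time):
Eventually get 2!/(3e^x) → 0

Answer: 0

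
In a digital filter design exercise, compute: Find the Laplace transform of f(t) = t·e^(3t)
L{t·e^(at)} = 1/(s-a)²
L{t·e^(3t)} = 1/(s-3)²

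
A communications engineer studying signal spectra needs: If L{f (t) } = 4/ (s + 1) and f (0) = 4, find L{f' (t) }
L{f'(t)} = s·F(s) - f(0) = 4s/(s+1)-4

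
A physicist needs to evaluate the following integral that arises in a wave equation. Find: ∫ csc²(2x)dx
Since d/dx[-cot(2x)]=2csc²(2x), integral=-cot(2x)/2 + C

Answer: (-1/2)cot(2x) + C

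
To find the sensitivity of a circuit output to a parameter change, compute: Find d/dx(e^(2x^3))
Chain rule: d/dx[e^u]=e^u · u' where u=2x^3
u'=6x^2

Answer: 6x^2·e^(2x^3)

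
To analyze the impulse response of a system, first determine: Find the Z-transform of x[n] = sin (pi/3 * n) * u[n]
Z{sin(w0 * n) * u[n]} = z * sin(w0)/(z^2 - 2z * cos(w0) + 1)
With w0 = pi/3: X(z) = z * sin(pi/3)/(z^2 - 2z * cos(pi/3) + 1)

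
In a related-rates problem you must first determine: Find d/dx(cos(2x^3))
Chain rule: d/dx[cos(u)] = -sin(u)·u' where u = 2x^3
u' = 6x^2

Answer: -6x^2·sin(2x^3)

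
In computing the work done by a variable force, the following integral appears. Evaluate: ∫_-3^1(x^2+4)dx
Step 1: Find antiderivative F(x)=(1/3)x^3 + 4x
Step 2: F(1) - F(-3)=13/3 - (-21)=76/3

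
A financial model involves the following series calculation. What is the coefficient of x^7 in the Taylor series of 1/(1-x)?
1/(1-x) = Σ x^n for |x|<1
All coefficients are 1

Answer: 1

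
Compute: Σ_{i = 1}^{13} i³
Using formula: Σ i^3=[n(n + 1)/2]²=[13·14/2]²=8281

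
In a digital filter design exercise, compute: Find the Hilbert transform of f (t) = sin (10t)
The Hilbert transform shifts each frequency component by -pi/2.
H{sin(wt)}=-cos(wt)
With w=10: H{sin(10t)}=-cos(10t)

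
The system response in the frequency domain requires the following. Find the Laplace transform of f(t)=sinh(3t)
L{sinh(at)}=a/(s²-a²)
L{sinh(3t)}=3/(s²-9)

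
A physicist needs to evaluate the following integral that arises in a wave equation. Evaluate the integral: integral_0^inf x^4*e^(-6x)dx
This is a Gamma integral. Substitute u = 6x (du = 6 dx):
integral_0^inf x^4*e^(-6x) dx = (1/6^5) integral_0^inf u^4*e^(-u) du
= Gamma(5)/6^5 = 4!/6^5 = 24/7776

Answer: 1/324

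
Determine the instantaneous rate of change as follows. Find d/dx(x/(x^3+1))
Quotient rule: (f/g)'=(f'g - fg')/g²
f=x, f'=1
g=x^3+1, g'=3x^2

Answer: (1·(x^3+1)-3x^3)/(x^3+1)²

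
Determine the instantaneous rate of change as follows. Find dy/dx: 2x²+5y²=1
Differentiate: 4x+10y·(dy/dx)=0
dy/dx=-4x/(10y)=-(2/5)·(x/y)

Answer: dy/dx=-(2/5)·(x/y)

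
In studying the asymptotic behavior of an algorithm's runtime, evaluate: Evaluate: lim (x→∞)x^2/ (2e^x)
Apply L'Hôpital 2 times (∞/∞ each time):
Eventually get 2!/(2e^x) → 0

Answer: 0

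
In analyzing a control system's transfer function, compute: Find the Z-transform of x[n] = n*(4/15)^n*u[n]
Using the property Z{n * a^n * u[n]}=az/(z-a)^2
With a=4/15: X(z)=(4/15)z/(z - 4/15)^2, |z| > 4/15

Answer: (4/15)z/(z - 4/15)^2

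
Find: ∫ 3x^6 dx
Using power rule: ∫ 3x^6 dx=3/7 x^7+C=(3/7)x^7+C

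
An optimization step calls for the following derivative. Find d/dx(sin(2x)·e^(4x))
Product rule: (fg)' = f'g + fg'
f = sin(2x), f' = 2·cos(2x)
g = e^(4x), g' = 4·e^(4x)

Answer: 2·cos(2x)·e^(4x) + 4·sin(2x)·e^(4x)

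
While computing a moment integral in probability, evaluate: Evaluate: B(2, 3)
B(x,y) = Γ(x)Γ(y)/Γ(x+y) = (x-1)!(y-1)!/(x+y-1)!
B(2,3) = 1!·2!/4! = 1/12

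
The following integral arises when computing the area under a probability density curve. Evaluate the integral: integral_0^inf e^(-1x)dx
integral_0^inf e^(-1x) dx=[-1/1 * e^(-1x)]_0^inf
=0 - (-1/1)=1/1

Answer: 1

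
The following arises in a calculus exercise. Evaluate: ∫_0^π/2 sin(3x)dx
Antiderivative: -cos(3x)/3
Evaluate at bounds: [-cos(3·π/2)/3] - [-cos(3·0)/3]
= (-(0)+(1))/3 = 1/3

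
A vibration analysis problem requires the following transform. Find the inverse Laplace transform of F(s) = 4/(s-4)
L^(-1){4/(s-a)}=c·e^(at)
Here a=4, c=4

Answer: 4e^(4t)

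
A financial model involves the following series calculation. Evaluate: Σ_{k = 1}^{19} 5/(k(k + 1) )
Partial fractions: 5/(k(k + 1))=5/k - 5/(k + 1)
Telescoping sum: 5(1 - 1/20)=5·19/20

Answer: 19/4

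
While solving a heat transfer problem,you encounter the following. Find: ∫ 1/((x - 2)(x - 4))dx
Partial fractions: 1/((x-2)(x-4))=A/(x-2)+B/(x-4)
A=-1/2, B=1/2
∫ [-1/2· 1/(x-2)+1/2· 1/(x-4)] dx
=(1/2)[ln|x-4| - ln|x-2|]+C

Answer: (1/2)·ln|(x-4)/(x-2)|+C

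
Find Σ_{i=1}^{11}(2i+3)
=2·Σ i+3·11=2·66+33=165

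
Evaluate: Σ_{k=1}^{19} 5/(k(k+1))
Partial fractions: 5/(k(k+1)) = 5/k - 5/(k+1)
Telescoping sum: 5(1-1/20) = 5·19/20

Answer: 19/4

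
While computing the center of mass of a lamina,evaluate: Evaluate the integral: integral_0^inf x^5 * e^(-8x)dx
This is a Gamma integral. Substitute u=8x (du=8 dx):
integral_0^inf x^5*e^(-8x) dx=(1/8^6) integral_0^inf u^5*e^(-u) du
=Gamma(6)/8^6=5!/8^6=120/262144

Answer: 15/32768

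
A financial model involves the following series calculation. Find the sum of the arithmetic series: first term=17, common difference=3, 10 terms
Last term: a_n=17+(10-1)·3=44
Sum=n(a_1+a_n)/2=10(17+44)/2=305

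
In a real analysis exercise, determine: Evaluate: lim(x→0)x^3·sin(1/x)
Squeeze theorem: -|x^3| ≤ x^3·sin(1/x) ≤ |x^3|
Since x^3 → 0 as x → 0, by squeeze theorem the limit is 0

Answer: 0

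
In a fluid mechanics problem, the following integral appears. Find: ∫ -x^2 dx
Using power rule: ∫ -x^2 dx=-1/3 x^3+C=(-1/3)x^3+C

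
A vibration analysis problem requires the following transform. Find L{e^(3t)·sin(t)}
First shifting: L{e^(at)f(t)}=F(s-a)
L{sin(t)}=1/(s²+1)
Shift: 1/((s-3)²+1)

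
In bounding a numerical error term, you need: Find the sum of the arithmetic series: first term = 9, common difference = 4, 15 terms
Last term: a_n = 9+(15-1)·4 = 65
Sum = n(a_1+a_n)/2 = 15(9+65)/2 = 555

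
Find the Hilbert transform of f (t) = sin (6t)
The Hilbert transform shifts each frequency component by -pi/2.
H{sin(wt)} = -cos(wt)
With w = 6: H{sin(6t)} = -cos(6t)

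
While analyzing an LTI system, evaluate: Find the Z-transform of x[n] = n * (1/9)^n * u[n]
Using the property Z{n*a^n*u[n]} = az/(z-a)^2
With a = 1/9: X(z) = (1/9)z/(z - 1/9)^2, |z| > 1/9

Answer: (1/9)z/(z - 1/9)^2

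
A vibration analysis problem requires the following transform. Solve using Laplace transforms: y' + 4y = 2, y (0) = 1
Take L of both sides: sY(s) - 1 + 4Y(s)=2/s
Y(s)(s + 4)=2/s + 1
Y(s)=2/(s(s + 4)) + 1/(s + 4)
Partial fractions: 2/(s(s + 4))=(1/2)/s - (1/2)/(s + 4)
So Y(s)=(1/2)/s + (1/2)/(s + 4)
Inverse transform (L^(-1){1/s}=1, L^(-1){1/(s + 4)}=e^(-4t)):

Answer: y(t)=1/2 + (1/2)·e^(-4t)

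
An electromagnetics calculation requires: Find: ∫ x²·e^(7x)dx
Integration by parts twice:
First: u=x², dv=e^(7x) dx => x²e^(7x)/7 - (2/7)∫ xe^(7x) dx
Second (∫ xe^(7x) dx): xe^(7x)/7 - e^(7x)/49
Combining: e^(7x)(x²/7-2x/49+2/343)+C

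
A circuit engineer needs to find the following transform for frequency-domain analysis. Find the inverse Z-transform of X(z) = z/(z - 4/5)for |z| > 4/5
Standard pair: z/(z-a) <-> a^n * u[n] for causal signals
With a=4/5: x[n]=(4/5)^n * u[n]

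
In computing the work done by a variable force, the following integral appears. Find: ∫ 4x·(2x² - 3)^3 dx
Let u=2x² - 3, du=4x dx
∫ u^3 du=u^4/4+C

Answer: (2x² - 3)^4/4+C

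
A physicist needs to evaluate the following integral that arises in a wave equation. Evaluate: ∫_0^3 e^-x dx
Antiderivative: -e^-x
Evaluate: -(e^-3-1)

Answer: (e^-3-1)/(-1)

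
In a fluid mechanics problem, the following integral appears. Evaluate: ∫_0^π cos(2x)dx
Antiderivative: sin(2x)/2
Evaluate at bounds: [sin(2·π)/2] - [sin(2·0)/2]
= ((0) - (0))/2 = 0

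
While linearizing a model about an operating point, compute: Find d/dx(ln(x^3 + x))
Chain rule: d/dx[ln(u)]=u'/u where u=x^3 + x
u'=3x^2 + 1

Answer: (3x^2 + 1)/(x^3 + x)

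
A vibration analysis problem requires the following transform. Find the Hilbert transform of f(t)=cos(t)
The Hilbert transform shifts each frequency component by -pi/2.
H{cos(wt)} = sin(wt)
With w = 1: H{cos(t)} = sin(t)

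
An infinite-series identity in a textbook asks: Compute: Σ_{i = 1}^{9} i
Using formula: Σ i^1=n(n + 1)/2=9·10/2=45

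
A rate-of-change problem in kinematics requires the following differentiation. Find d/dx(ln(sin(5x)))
Chain rule: d/dx[ln(u)]=u'/u where u=sin(5x)
u'=5cos(5x)

Answer: (5cos(5x))/(sin(5x))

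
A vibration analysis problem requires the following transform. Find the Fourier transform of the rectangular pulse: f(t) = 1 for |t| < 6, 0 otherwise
F(omega)=integral from -6 to 6 of e^(-j*omega*t) dt
=2*sin(6*omega)/omega=12*sinc(6*omega/pi)

Answer: 2*sin(6*omega)/omega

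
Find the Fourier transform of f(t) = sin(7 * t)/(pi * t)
sin(W * t)/(pi * t)=(W/pi) * sinc(W * t/pi) is the impulse response of the ideal low-pass filter with cutoff W (here W=7).
Its Fourier transform is a rectangular function:
F(omega)=1 for |omega| < 7, 0 otherwise

Answer: rect(omega/14) [i.e., 1 for |omega| < 7, 0 otherwise]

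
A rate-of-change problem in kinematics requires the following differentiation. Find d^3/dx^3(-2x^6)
Apply power rule 3 times:
d^1: -12x^5
d^2: -60x^4
d^3: -240x^3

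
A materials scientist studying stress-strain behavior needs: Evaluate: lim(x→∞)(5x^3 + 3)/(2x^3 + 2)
Divide numerator and denominator by x^3:
lim (5+3/x^3)/(2+2/x^3) = 5/2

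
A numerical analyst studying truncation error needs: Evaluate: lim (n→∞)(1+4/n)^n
This is the definition of e^4: lim(1+4/n)^n=e^4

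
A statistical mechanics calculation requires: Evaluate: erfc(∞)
erfc(x)=1 - erf(x); erfc(∞)=1 - erf(∞)=1-1=0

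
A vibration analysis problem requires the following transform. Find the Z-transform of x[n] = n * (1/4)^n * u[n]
Using the property Z{n*a^n*u[n]} = az/(z-a)^2
With a = 1/4: X(z) = (1/4)z/(z - 1/4)^2, |z| > 1/4

Answer: (1/4)z/(z - 1/4)^2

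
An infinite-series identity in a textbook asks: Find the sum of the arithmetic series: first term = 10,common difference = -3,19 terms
Last term: a_n=10 + (19 - 1)·-3=-44
Sum=n(a_1 + a_n)/2=19(10 + (-44))/2=-323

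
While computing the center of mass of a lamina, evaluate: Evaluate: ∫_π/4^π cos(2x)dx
Antiderivative: sin(2x)/2
Evaluate at bounds: [sin(2·π)/2] - [sin(2·π/4)/2]
= ((0) - (1))/2 = -1/2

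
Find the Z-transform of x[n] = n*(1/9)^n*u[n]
Using the property Z{n * a^n * u[n]} = az/(z-a)^2
With a = 1/9: X(z) = (1/9)z/(z - 1/9)^2, |z| > 1/9

Answer: (1/9)z/(z - 1/9)^2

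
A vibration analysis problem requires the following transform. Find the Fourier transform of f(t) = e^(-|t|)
Using the standard pair: F{e^(-a|t|)}=2a/(a^2+omega^2)
With a=1: F(omega)=2/(1+omega^2)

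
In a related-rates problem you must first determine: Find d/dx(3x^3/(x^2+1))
Quotient rule: (f/g)'=(f'g - fg')/g²
f=3x^3, f'=9x^2
g=x^2 + 1, g'=2x

Answer: (9x^2·(x^2 + 1) - 6x^4)/(x^2 + 1)²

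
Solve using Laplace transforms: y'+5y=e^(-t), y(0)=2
Take L: sY - 2 + 5Y = 1/(s + 1)
Y(s + 5) = 1/(s + 1) + 2
Y = 1/((s + 1)(s + 5)) + 2/(s + 5)
Partial fractions: 1/((s + 1)(s + 5)) = (1/4)/(s + 1) - (1/4)/(s + 5)
So Y = (1/4)/(s + 1) + (7/4)/(s + 5)
Inverse Laplace transform (L^(-1){1/(s + 1)} = e^(-t), L^(-1){1/(s + 5)} = e^(-5t)):

Answer: y(t) = (1/4)·e^(-t) + (7/4)·e^(-5t)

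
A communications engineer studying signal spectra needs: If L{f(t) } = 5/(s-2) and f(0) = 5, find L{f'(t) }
L{f'(t)}=s·F(s) - f(0)=5s/(s-2)-5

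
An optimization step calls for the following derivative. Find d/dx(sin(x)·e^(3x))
Product rule: (fg)'=f'g+fg'
f=sin(x), f'=cos(x)
g=e^(3x), g'=3·e^(3x)

Answer: cos(x)·e^(3x)+3·sin(x)·e^(3x)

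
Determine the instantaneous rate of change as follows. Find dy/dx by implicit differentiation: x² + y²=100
Differentiate both sides: 2x + 2y·(dy/dx) = 0
Solve: dy/dx = -2x/(2y) = -x/y

Answer: dy/dx = -x/y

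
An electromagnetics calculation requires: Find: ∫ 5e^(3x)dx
Since d/dx[e^(3x)] = 3e^(3x), we get 5/3 e^(3x)+C

Answer: (5/3)e^(3x)+C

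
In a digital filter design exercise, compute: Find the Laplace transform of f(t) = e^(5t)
L{e^(at)} = 1/(s-a)
L{e^(5t)} = 1/(s-5)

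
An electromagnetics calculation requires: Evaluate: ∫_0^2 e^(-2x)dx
Antiderivative: (1/(-2))e^(-2x)
Evaluate: (1/(-2))(e^-4 - 1)

Answer: (e^-4 - 1)/(-2)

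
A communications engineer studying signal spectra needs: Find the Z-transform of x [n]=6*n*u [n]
Z{n*u[n]} = z/(z-1)^2
By linearity: Z{6*n*u[n]} = 6z/(z-1)^2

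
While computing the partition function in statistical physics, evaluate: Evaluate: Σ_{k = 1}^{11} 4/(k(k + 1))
Partial fractions: 4/(k(k+1))=4/k - 4/(k+1)
Telescoping sum: 4(1-1/12)=4·11/12

Answer: 11/3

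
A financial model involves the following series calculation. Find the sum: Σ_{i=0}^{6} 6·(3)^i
Geometric series: S = a(1 - r^n)/(1 - r)
a = 6, r = 3, n = 7
S = 6(1-2187)/-2 = 6558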